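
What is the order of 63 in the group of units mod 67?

66

The order of 63 must divide φ(67) = 67 − 1 = 66 = 2 · 3 · 11.
Divisors of 66: 1, 2, 3, 6, 11, 22, 33, 66.
Evaluate successive powers at the divisors of 66:
63^1 ≡ 63 (mod 67)
63^2 ≡ 16 (mod 67)
63^3 ≡ 3 (mod 67)
63^6 ≡ 9 (mod 67)
63^11 ≡ 30 (mod 67)
63^22 ≡ 29 (mod 67)
63^33 ≡ 66 (mod 67)
63^66 ≡ 1 (mod 67) ✓
Hence ord(63) = 66.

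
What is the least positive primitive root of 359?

φ(359) = 359 − 1 = 358 = 2 · 179.
g is a primitive root iff g^(358/q) ≢ 1 (mod 359) for each prime q ∈ {2, 179}.
g = 2: 2^179 ≡ 1 — hits 1, so not a primitive root.
g = 3: 3^179 ≡ 1 — hits 1, so not a primitive root.
g = 4: 4^179 ≡ 1 — hits 1, so not a primitive root.
g = 5: 5^179 ≡ 1 — hits 1, so not a primitive root.
g = 6: 6^179 ≡ 1 — hits 1, so not a primitive root.
g = 7: 7^179 ≡ 358; 7^2 ≡ 49 — none is 1, so 7 is a primitive root.
The smallest primitive root modulo 359 is 7.

7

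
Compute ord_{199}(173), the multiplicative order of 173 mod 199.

198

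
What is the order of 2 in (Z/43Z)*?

14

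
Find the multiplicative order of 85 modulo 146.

By Lagrange's theorem, ord_146(85) divides φ(146) = φ(2)·φ(73) = 1·72 = 72 = 2^3 · 3^2.
Divisors of 72: 1, 2, 3, 4, 6, 8, 9, 12, 18, 24, 36, 72.
Check 85^d mod 146 for each divisor in increasing order:
85^1 ≡ 85 (mod 146)
85^2 ≡ 71 (mod 146)
85^3 ≡ 49 (mod 146)
85^4 ≡ 77 (mod 146)
85^6 ≡ 65 (mod 146)
85^8 ≡ 89 (mod 146)
85^9 ≡ 119 (mod 146)
85^12 ≡ 137 (mod 146)
85^18 ≡ 145 (mod 146)
85^24 ≡ 81 (mod 146)
85^36 ≡ 1 (mod 146) ✓
Hence ord(85) = 36.

36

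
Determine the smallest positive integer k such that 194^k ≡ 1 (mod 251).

ord(194) | φ(251) = 251 − 1 = 250 = 2 · 5^3.
Divisors of 250: 1, 2, 5, 10, 25, 50, 125, 250.
Evaluate successive powers at the divisors of 250:
194^1 ≡ 194 (mod 251)
194^2 ≡ 237 (mod 251)
194^5 ≡ 123 (mod 251)
194^10 ≡ 69 (mod 251)
194^25 ≡ 20 (mod 251)
194^50 ≡ 149 (mod 251)
194^125 ≡ 1 (mod 251) ✓
The smallest such exponent is 125, so the order of 194 is 125.

125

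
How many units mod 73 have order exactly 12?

4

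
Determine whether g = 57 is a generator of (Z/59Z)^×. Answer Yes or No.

No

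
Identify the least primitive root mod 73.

φ(73) = 73 − 1 = 72 = 2^3 · 3^2.
g is a primitive root iff g^(72/q) ≢ 1 (mod 73) for each prime q ∈ {2, 3}.
g = 2: 2^36 ≡ 1 — hits 1, so not a primitive root.
g = 3: 3^36 ≡ 1 — hits 1, so not a primitive root.
g = 4: 4^36 ≡ 1 — hits 1, so not a primitive root.
g = 5: 5^36 ≡ 72; 5^24 ≡ 8 — none is 1, so 5 is a primitive root.
The smallest primitive root modulo 73 is 5.

5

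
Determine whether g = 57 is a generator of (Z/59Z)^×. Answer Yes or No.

φ(59) = 59 − 1 = 58 = 2 · 29.
Test 57^(58/q) mod 59 for each prime factor q of 58:
57^29 ≡ 1 (mod 59)  [q = 2: ≡ 1 ✗]
57^2 ≡ 4 (mod 59)  [q = 29: ≢ 1 ✓]
Since 57^29 ≡ 1, the order of 57 divides 29 < 58, so 57 is not a primitive root.

No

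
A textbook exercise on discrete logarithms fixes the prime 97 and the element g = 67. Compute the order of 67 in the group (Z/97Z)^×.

32

Since 67 ∈ (Z/97Z)^×, its order divides φ(97) = 97 − 1 = 96 = 2^5 · 3.
Divisors of 96: 1, 2, 3, 4, 6, 8, 12, 16, 24, 32, 48, 96.
Test each divisor d:
67^1 ≡ 67 (mod 97)
67^2 ≡ 27 (mod 97)
67^3 ≡ 63 (mod 97)
67^4 ≡ 50 (mod 97)
67^6 ≡ 89 (mod 97)
67^8 ≡ 75 (mod 97)
67^12 ≡ 64 (mod 97)
67^16 ≡ 96 (mod 97)
67^24 ≡ 22 (mod 97)
67^32 ≡ 1 (mod 97) ✓
Hence ord(67) = 32.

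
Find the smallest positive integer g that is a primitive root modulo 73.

5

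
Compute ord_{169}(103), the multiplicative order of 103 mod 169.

The order of 103 must divide φ(169) = φ(13^2) = 13·(13−1) = 156 = 2^2 · 3 · 13.
Divisors of 156: 1, 2, 3, 4, 6, 12, 13, 26, 39, 52, 78, 156.
Check 103^d mod 169 for each divisor in increasing order:
103^1 ≡ 103 (mod 169)
103^2 ≡ 131 (mod 169)
103^3 ≡ 142 (mod 169)
103^4 ≡ 92 (mod 169)
103^6 ≡ 53 (mod 169)
103^12 ≡ 105 (mod 169)
103^13 ≡ 168 (mod 169)
103^26 ≡ 1 (mod 169) ✓
Hence ord(103) = 26.

26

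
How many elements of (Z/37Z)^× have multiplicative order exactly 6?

φ(37) = 37 − 1 = 36 = 2^2 · 3^2.
In a cyclic group of order 36, there are φ(d) elements of order d for each divisor d of 36, and zero for non-divisors.
6 = 2 · 3 divides 36, and φ(6) = 2.

2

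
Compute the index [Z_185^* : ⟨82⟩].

ord(82) | φ(185) = φ(5·37) = (5−1)·(37−1) = 4·36 = 144 = 2^4 · 3^2.
Divisors of 144: 1, 2, 3, 4, 6, 8, 9, 12, 16, 18, 24, 36, 48, 72, 144.
Test each divisor d:
82^1 ≡ 82 (mod 185)
82^2 ≡ 64 (mod 185)
82^3 ≡ 68 (mod 185)
82^4 ≡ 26 (mod 185)
82^6 ≡ 184 (mod 185)
82^8 ≡ 121 (mod 185)
82^9 ≡ 117 (mod 185)
82^12 ≡ 1 (mod 185) ✓
Thus |⟨82⟩| = ord(82) = 12.
The index is φ(185) / ord(82) = 144 / 12 = 12.

12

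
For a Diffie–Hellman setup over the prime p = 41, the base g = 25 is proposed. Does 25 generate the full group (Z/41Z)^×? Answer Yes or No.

No

φ(41) = 41 − 1 = 40 = 2^3 · 5.
Test 25^(40/q) mod 41 for each prime factor q of 40:
25^20 ≡ 1 (mod 41)  [q = 2: ≡ 1 ✗]
25^8 ≡ 37 (mod 41)  [q = 5: ≢ 1 ✓]
The check at q = 2 fails, so 25 generates a proper subgroup.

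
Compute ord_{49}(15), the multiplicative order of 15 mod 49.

7

ord(15) | φ(49) = φ(7^2) = 7·(7−1) = 42 = 2 · 3 · 7.
Divisors of 42: 1, 2, 3, 6, 7, 14, 21, 42.
Compute 15^d (mod 49) for the divisors d until we hit 1:
15^1 ≡ 15
15^2 ≡ 29
15^3 ≡ 43
15^6 ≡ 36
15^7 ≡ 1
So ord_49(15) = 7.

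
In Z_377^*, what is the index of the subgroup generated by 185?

4

ord(185) | φ(377) = φ(13·29) = (13−1)·(29−1) = 12·28 = 336 = 2^4 · 3 · 7.
Divisors of 336: 1, 2, 3, 4, 6, 7, 8, 12, 14, 16, 21, 24, 28, 42, 48, 56, 84, 112, 168, 336.
Check 185^d mod 377 for each divisor in increasing order:
185^1 ≡ 185
185^2 ≡ 295
185^3 ≡ 287
185^4 ≡ 315
185^6 ≡ 183
185^7 ≡ 302
185^8 ≡ 74
185^12 ≡ 313
185^14 ≡ 347
185^16 ≡ 198
185^21 ≡ 365
185^24 ≡ 326
185^28 ≡ 146
185^42 ≡ 144
185^48 ≡ 339
185^56 ≡ 204
185^84 ≡ 1
So ord_377(185) = 84, hence |⟨185⟩| = 84.
Index = |(Z/377Z)^×| / |⟨185⟩| = 336 / 84 = 4.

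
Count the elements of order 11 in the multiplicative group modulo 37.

0

φ(37) = 37 − 1 = 36 = 2^2 · 3^2.
In a cyclic group of order 36, there are φ(d) elements of order d for each divisor d of 36, and zero for non-divisors.
Since 11 ∤ 36, the count is 0.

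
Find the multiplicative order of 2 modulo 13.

ord(2) | φ(13) = 13 − 1 = 12 = 2^2 · 3.
Divisors of 12: 1, 2, 3, 4, 6, 12.
Compute 2^d (mod 13) for the divisors d until we hit 1:
2^1 ≡ 2 (mod 13)
2^2 ≡ 4 (mod 13)
2^3 ≡ 8 (mod 13)
2^4 ≡ 3 (mod 13)
2^6 ≡ 12 (mod 13)
2^12 ≡ 1 (mod 13) ✓
The smallest such exponent is 12, so the order of 2 is 12.

12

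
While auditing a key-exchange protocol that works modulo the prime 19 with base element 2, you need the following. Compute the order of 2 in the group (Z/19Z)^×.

18

Since 2 ∈ (Z/19Z)^×, its order divides φ(19) = 19 − 1 = 18 = 2 · 3^2.
Divisors of 18: 1, 2, 3, 6, 9, 18.
Check 2^d mod 19 for each divisor in increasing order:
2^1 ≡ 2 (mod 19)
2^2 ≡ 4 (mod 19)
2^3 ≡ 8 (mod 19)
2^6 ≡ 7 (mod 19)
2^9 ≡ 18 (mod 19)
2^18 ≡ 1 (mod 19) ✓
The smallest such exponent is 18, so the order of 2 is 18.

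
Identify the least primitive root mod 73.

φ(73) = 73 − 1 = 72 = 2^3 · 3^2.
g is a primitive root iff g^(72/q) ≢ 1 (mod 73) for each prime q ∈ {2, 3}.
g = 2: 2^36 ≡ 1 — hits 1, so not a primitive root.
g = 3: 3^36 ≡ 1 — hits 1, so not a primitive root.
g = 4: 4^36 ≡ 1 — hits 1, so not a primitive root.
g = 5: 5^36 ≡ 72; 5^24 ≡ 8 — none is 1, so 5 is a primitive root.
The smallest primitive root modulo 73 is 5.

5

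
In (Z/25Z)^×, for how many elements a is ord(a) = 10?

4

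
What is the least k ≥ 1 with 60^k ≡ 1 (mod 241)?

12

By Lagrange's theorem, ord_241(60) divides φ(241) = 241 − 1 = 240 = 2^4 · 3 · 5.
Divisors of 240: 1, 2, 3, 4, 5, 6, 8, 10, 12, 15, 16, 20, 24, 30, 40, 48, 60, 80, 120, 240.
Compute 60^d (mod 241) for the divisors d until we hit 1:
60^1 ≡ 60 (mod 241)
60^2 ≡ 226 (mod 241)
60^3 ≡ 64 (mod 241)
60^4 ≡ 225 (mod 241)
60^5 ≡ 4 (mod 241)
60^6 ≡ 240 (mod 241)
60^8 ≡ 15 (mod 241)
60^10 ≡ 16 (mod 241)
60^12 ≡ 1 (mod 241) ✓
The smallest such exponent is 12, so the order of 60 is 12.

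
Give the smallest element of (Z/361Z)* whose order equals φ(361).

φ(361) = φ(19^2) = 19·(19−1) = 342 = 2 · 3^2 · 19.
g is a primitive root iff g^(342/q) ≢ 1 (mod 361) for each prime q ∈ {2, 3, 19}.
g = 2: 2^171 ≡ 360; 2^114 ≡ 292; 2^18 ≡ 58 — none is 1, so 2 is a primitive root.
So 2 is the smallest generator of (Z/361Z)^×.

2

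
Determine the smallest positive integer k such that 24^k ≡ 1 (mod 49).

42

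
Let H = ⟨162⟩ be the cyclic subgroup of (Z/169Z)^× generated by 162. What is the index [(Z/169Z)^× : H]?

1

By Lagrange's theorem, ord_169(162) divides φ(169) = φ(13^2) = 13·(13−1) = 156 = 2^2 · 3 · 13.
Divisors of 156: 1, 2, 3, 4, 6, 12, 13, 26, 39, 52, 78, 156.
Compute 162^d (mod 169) for the divisors d until we hit 1:
162^1 ≡ 162 (mod 169)
162^2 ≡ 49 (mod 169)
162^3 ≡ 164 (mod 169)
162^4 ≡ 35 (mod 169)
162^6 ≡ 25 (mod 169)
162^12 ≡ 118 (mod 169)
162^13 ≡ 19 (mod 169)
162^26 ≡ 23 (mod 169)
162^39 ≡ 99 (mod 169)
162^52 ≡ 22 (mod 169)
162^78 ≡ 168 (mod 169)
162^156 ≡ 1 (mod 169) ✓
The order of 162 is 156, so the subgroup it generates has 156 elements.
[(Z/169Z)^× : ⟨162⟩] = 156/156 = 1.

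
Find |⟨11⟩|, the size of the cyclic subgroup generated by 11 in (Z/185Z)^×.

6

Since 11 ∈ (Z/185Z)^×, its order divides φ(185) = φ(5·37) = (5−1)·(37−1) = 4·36 = 144 = 2^4 · 3^2.
Divisors of 144: 1, 2, 3, 4, 6, 8, 9, 12, 16, 18, 24, 36, 48, 72, 144.
Check 11^d mod 185 for each divisor in increasing order:
11^1 ≡ 11
11^2 ≡ 121
11^3 ≡ 36
11^4 ≡ 26
11^6 ≡ 1
Therefore the multiplicative order of 11 modulo 185 is 6.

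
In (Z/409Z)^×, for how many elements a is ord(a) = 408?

128

φ(409) = 409 − 1 = 408 = 2^3 · 3 · 17.
Since (Z/409Z)^× is cyclic of order 408, the number of elements of order d is φ(d) when d | 408 and 0 otherwise.
408 = 2^3 · 3 · 17 divides 408, and φ(408) = 128.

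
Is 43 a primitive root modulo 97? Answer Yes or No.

No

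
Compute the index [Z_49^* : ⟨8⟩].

6

ord(8) | φ(49) = φ(7^2) = 7·(7−1) = 42 = 2 · 3 · 7.
Divisors of 42: 1, 2, 3, 6, 7, 14, 21, 42.
Test each divisor d:
8^1 ≡ 8
8^2 ≡ 15
8^3 ≡ 22
8^6 ≡ 43
8^7 ≡ 1
The order of 8 is 7, so the subgroup it generates has 7 elements.
Index = |(Z/49Z)^×| / |⟨8⟩| = 42 / 7 = 6.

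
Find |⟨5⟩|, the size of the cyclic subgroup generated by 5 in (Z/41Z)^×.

20

Since 5 ∈ (Z/41Z)^×, its order divides φ(41) = 41 − 1 = 40 = 2^3 · 5.
Divisors of 40: 1, 2, 4, 5, 8, 10, 20, 40.
Compute 5^d (mod 41) for the divisors d until we hit 1:
5^1 ≡ 5 (mod 41)
5^2 ≡ 25 (mod 41)
5^4 ≡ 10 (mod 41)
5^5 ≡ 9 (mod 41)
5^8 ≡ 18 (mod 41)
5^10 ≡ 40 (mod 41)
5^20 ≡ 1 (mod 41) ✓
The smallest such exponent is 20, so the order of 5 is 20.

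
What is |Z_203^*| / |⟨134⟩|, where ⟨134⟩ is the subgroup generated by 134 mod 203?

The order of 134 must divide φ(203) = φ(7·29) = (7−1)·(29−1) = 6·28 = 168 = 2^3 · 3 · 7.
Divisors of 168: 1, 2, 3, 4, 6, 7, 8, 12, 14, 21, 24, 28, 42, 56, 84, 168.
Test each divisor d:
134^1 ≡ 134 (mod 203)
134^2 ≡ 92 (mod 203)
134^3 ≡ 148 (mod 203)
134^4 ≡ 141 (mod 203)
134^6 ≡ 183 (mod 203)
134^7 ≡ 162 (mod 203)
134^8 ≡ 190 (mod 203)
134^12 ≡ 197 (mod 203)
134^14 ≡ 57 (mod 203)
134^21 ≡ 99 (mod 203)
134^24 ≡ 36 (mod 203)
134^28 ≡ 1 (mod 203) ✓
So ord_203(134) = 28, hence |⟨134⟩| = 28.
[(Z/203Z)^× : ⟨134⟩] = 168/28 = 6.

6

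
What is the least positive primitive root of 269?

φ(269) = 269 − 1 = 268 = 2^2 · 67.
g is a primitive root iff g^(268/q) ≢ 1 (mod 269) for each prime q ∈ {2, 67}.
g = 2: 2^134 ≡ 268; 2^4 ≡ 16 — none is 1, so 2 is a primitive root.
The smallest primitive root modulo 269 is 2.

2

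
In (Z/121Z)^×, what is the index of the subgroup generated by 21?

5

Since 21 ∈ (Z/121Z)^×, its order divides φ(121) = φ(11^2) = 11·(11−1) = 110 = 2 · 5 · 11.
Divisors of 110: 1, 2, 5, 10, 11, 22, 55, 110.
Compute 21^d (mod 121) for the divisors d until we hit 1:
21^1 ≡ 21
21^2 ≡ 78
21^5 ≡ 109
21^10 ≡ 23
21^11 ≡ 120
21^22 ≡ 1
The order of 21 is 22, so the subgroup it generates has 22 elements.
The index is φ(121) / ord(21) = 110 / 22 = 5.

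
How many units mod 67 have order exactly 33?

φ(67) = 67 − 1 = 66 = 2 · 3 · 11.
In a cyclic group of order 66, there are φ(d) elements of order d for each divisor d of 66, and zero for non-divisors.
33 = 3 · 11 divides 66, and φ(33) = 20.

20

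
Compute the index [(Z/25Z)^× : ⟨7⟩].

The order of 7 must divide φ(25) = φ(5^2) = 5·(5−1) = 20 = 2^2 · 5.
Divisors of 20: 1, 2, 4, 5, 10, 20.
Check 7^d mod 25 for each divisor in increasing order:
7^1 ≡ 7 (mod 25)
7^2 ≡ 24 (mod 25)
7^4 ≡ 1 (mod 25) ✓
So ord_25(7) = 4, hence |⟨7⟩| = 4.
Index = |(Z/25Z)^×| / |⟨7⟩| = 20 / 4 = 5.

5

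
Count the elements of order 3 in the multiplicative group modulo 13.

φ(13) = 13 − 1 = 12 = 2^2 · 3.
(Z/13Z)^× is cyclic (|G| = 12); a cyclic group of order m has exactly φ(d) elements of each order d | m, and none otherwise.
3 | 12, and φ(3) = 3 − 1 = 2.

2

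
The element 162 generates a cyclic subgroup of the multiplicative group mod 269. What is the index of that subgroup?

ord(162) | φ(269) = 269 − 1 = 268 = 2^2 · 67.
Divisors of 268: 1, 2, 4, 67, 134, 268.
Evaluate successive powers at the divisors of 268:
162^1 ≡ 162
162^2 ≡ 151
162^4 ≡ 205
162^67 ≡ 187
162^134 ≡ 268
162^268 ≡ 1
So ord_269(162) = 268, hence |⟨162⟩| = 268.
[(Z/269Z)^× : ⟨162⟩] = 268/268 = 1.

1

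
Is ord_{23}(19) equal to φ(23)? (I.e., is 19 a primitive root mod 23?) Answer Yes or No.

φ(23) = 23 − 1 = 22 = 2 · 11.
Test 19^(22/q) mod 23 for each prime factor q of 22:
19^11 ≡ 22 (mod 23)  [q = 2: ≢ 1 ✓]
19^2 ≡ 16 (mod 23)  [q = 11: ≢ 1 ✓]
None equal 1, so ord_23(19) = 22: 19 is a primitive root.

Yes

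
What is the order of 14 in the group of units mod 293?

146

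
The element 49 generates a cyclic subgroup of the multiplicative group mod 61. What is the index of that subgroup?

2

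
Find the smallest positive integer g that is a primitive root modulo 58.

φ(58) = φ(2)·φ(29) = 1·28 = 28 = 2^2 · 7.
Test candidates g = 2, 3, … against the prime factors q ∈ {2, 7} of φ(58): g is a generator iff g^(28/q) ≢ 1 for every such q.
g = 2: gcd(2, 58) = 2 > 1, not a unit — skip.
g = 3: 3^14 ≡ 57; 3^4 ≡ 23 — none is 1, so 3 is a primitive root.
The smallest primitive root modulo 58 is 3.

3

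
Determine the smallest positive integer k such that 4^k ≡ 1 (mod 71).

35

By Lagrange's theorem, ord_71(4) divides φ(71) = 71 − 1 = 70 = 2 · 5 · 7.
Divisors of 70: 1, 2, 5, 7, 10, 14, 35, 70.
Check 4^d mod 71 for each divisor in increasing order:
4^1 ≡ 4 (mod 71)
4^2 ≡ 16 (mod 71)
4^5 ≡ 30 (mod 71)
4^7 ≡ 54 (mod 71)
4^10 ≡ 48 (mod 71)
4^14 ≡ 5 (mod 71)
4^35 ≡ 1 (mod 71) ✓
The smallest such exponent is 35, so the order of 4 is 35.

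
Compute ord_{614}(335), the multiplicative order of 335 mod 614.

The order of 335 must divide φ(614) = φ(2)·φ(307) = 1·306 = 306 = 2 · 3^2 · 17.
Divisors of 306: 1, 2, 3, 6, 9, 17, 18, 34, 51, 102, 153, 306.
Test each divisor d:
335^1 ≡ 335 (mod 614)
335^2 ≡ 477 (mod 614)
335^3 ≡ 155 (mod 614)
335^6 ≡ 79 (mod 614)
335^9 ≡ 579 (mod 614)
335^17 ≡ 581 (mod 614)
335^18 ≡ 611 (mod 614)
335^34 ≡ 475 (mod 614)
335^51 ≡ 289 (mod 614)
335^102 ≡ 17 (mod 614)
335^153 ≡ 1 (mod 614) ✓
Therefore the multiplicative order of 335 modulo 614 is 153.

153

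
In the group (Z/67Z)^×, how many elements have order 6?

2

φ(67) = 67 − 1 = 66 = 2 · 3 · 11.
(Z/67Z)^× is cyclic (|G| = 66); a cyclic group of order m has exactly φ(d) elements of each order d | m, and none otherwise.
6 = 2 · 3 divides 66, and φ(6) = 2.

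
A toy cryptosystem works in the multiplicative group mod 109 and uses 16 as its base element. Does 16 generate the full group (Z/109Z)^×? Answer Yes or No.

No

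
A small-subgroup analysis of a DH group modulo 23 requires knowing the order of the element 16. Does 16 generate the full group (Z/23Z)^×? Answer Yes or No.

No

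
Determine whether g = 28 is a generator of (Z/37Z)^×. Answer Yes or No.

No

φ(37) = 37 − 1 = 36 = 2^2 · 3^2.
It suffices to check that the order of 28 is not a proper divisor of 36: compute 28^(36/q) for q ∈ {2, 3}.
28^18 ≡ 1 (mod 37)  [q = 2: ≡ 1 ✗]
28^12 ≡ 26 (mod 37)  [q = 3: ≢ 1 ✓]
28^18 ≡ 1 shows ord(28) | 18, strictly less than φ(37); not a primitive root.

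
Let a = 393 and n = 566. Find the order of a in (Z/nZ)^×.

141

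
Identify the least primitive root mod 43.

3

φ(43) = 43 − 1 = 42 = 2 · 3 · 7.
g is a primitive root iff g^(42/q) ≢ 1 (mod 43) for each prime q ∈ {2, 3, 7}.
g = 2: 2^21 ≡ 42; 2^14 ≡ 1 — hits 1, so not a primitive root.
g = 3: 3^21 ≡ 42; 3^14 ≡ 36; 3^6 ≡ 41 — none is 1, so 3 is a primitive root.
So 3 is the smallest generator of (Z/43Z)^×.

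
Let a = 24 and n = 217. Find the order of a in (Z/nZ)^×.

The order of 24 must divide φ(217) = φ(7·31) = (7−1)·(31−1) = 6·30 = 180 = 2^2 · 3^2 · 5.
Divisors of 180: 1, 2, 3, 4, 5, 6, 9, 10, 12, 15, 18, 20, 30, 36, 45, 60, 90, 180.
Evaluate successive powers at the divisors of 180:
24^1 ≡ 24 (mod 217)
24^2 ≡ 142 (mod 217)
24^3 ≡ 153 (mod 217)
24^4 ≡ 200 (mod 217)
24^5 ≡ 26 (mod 217)
24^6 ≡ 190 (mod 217)
24^9 ≡ 209 (mod 217)
24^10 ≡ 25 (mod 217)
24^12 ≡ 78 (mod 217)
24^15 ≡ 216 (mod 217)
24^18 ≡ 64 (mod 217)
24^20 ≡ 191 (mod 217)
24^30 ≡ 1 (mod 217) ✓
Therefore the multiplicative order of 24 modulo 217 is 30.

30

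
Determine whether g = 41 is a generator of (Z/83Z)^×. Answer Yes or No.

No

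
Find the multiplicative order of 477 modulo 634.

The order of 477 must divide φ(634) = φ(2)·φ(317) = 1·316 = 316 = 2^2 · 79.
Divisors of 316: 1, 2, 4, 79, 158, 316.
Compute 477^d (mod 634) for the divisors d until we hit 1:
477^1 ≡ 477 (mod 634)
477^2 ≡ 557 (mod 634)
477^4 ≡ 223 (mod 634)
477^79 ≡ 1 (mod 634) ✓
The smallest such exponent is 79, so the order of 477 is 79.

79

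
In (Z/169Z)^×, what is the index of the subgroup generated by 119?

1

Since 119 ∈ (Z/169Z)^×, its order divides φ(169) = φ(13^2) = 13·(13−1) = 156 = 2^2 · 3 · 13.
Divisors of 156: 1, 2, 3, 4, 6, 12, 13, 26, 39, 52, 78, 156.
Compute 119^d (mod 169) for the divisors d until we hit 1:
119^1 ≡ 119 (mod 169)
119^2 ≡ 134 (mod 169)
119^3 ≡ 60 (mod 169)
119^4 ≡ 42 (mod 169)
119^6 ≡ 51 (mod 169)
119^12 ≡ 66 (mod 169)
119^13 ≡ 80 (mod 169)
119^26 ≡ 147 (mod 169)
119^39 ≡ 99 (mod 169)
119^52 ≡ 146 (mod 169)
119^78 ≡ 168 (mod 169)
119^156 ≡ 1 (mod 169) ✓
Thus |⟨119⟩| = ord(119) = 156.
Index = |(Z/169Z)^×| / |⟨119⟩| = 156 / 156 = 1.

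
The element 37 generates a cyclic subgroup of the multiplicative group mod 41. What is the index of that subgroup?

8

Since 37 ∈ (Z/41Z)^×, its order divides φ(41) = 41 − 1 = 40 = 2^3 · 5.
Divisors of 40: 1, 2, 4, 5, 8, 10, 20, 40.
Check 37^d mod 41 for each divisor in increasing order:
37^1 ≡ 37
37^2 ≡ 16
37^4 ≡ 10
37^5 ≡ 1
Thus |⟨37⟩| = ord(37) = 5.
[(Z/41Z)^× : ⟨37⟩] = 40/5 = 8.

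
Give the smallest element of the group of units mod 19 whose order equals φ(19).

2

φ(19) = 19 − 1 = 18 = 2 · 3^2.
g is a primitive root iff g^(18/q) ≢ 1 (mod 19) for each prime q ∈ {2, 3}.
g = 2: 2^9 ≡ 18; 2^6 ≡ 7 — none is 1, so 2 is a primitive root.
The smallest primitive root modulo 19 is 2.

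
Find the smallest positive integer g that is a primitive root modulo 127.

3

φ(127) = 127 − 1 = 126 = 2 · 3^2 · 7.
Test candidates g = 2, 3, … against the prime factors q ∈ {2, 3, 7} of φ(127): g is a generator iff g^(126/q) ≢ 1 for every such q.
g = 2: 2^63 ≡ 1 — hits 1, so not a primitive root.
g = 3: 3^63 ≡ 126; 3^42 ≡ 107; 3^18 ≡ 4 — none is 1, so 3 is a primitive root.
So 3 is the smallest generator of (Z/127Z)^×.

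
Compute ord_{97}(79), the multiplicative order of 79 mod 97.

16

ord(79) | φ(97) = 97 − 1 = 96 = 2^5 · 3.
Divisors of 96: 1, 2, 3, 4, 6, 8, 12, 16, 24, 32, 48, 96.
Test each divisor d:
79^1 ≡ 79 (mod 97)
79^2 ≡ 33 (mod 97)
79^3 ≡ 85 (mod 97)
79^4 ≡ 22 (mod 97)
79^6 ≡ 47 (mod 97)
79^8 ≡ 96 (mod 97)
79^12 ≡ 75 (mod 97)
79^16 ≡ 1 (mod 97) ✓
So ord_97(79) = 16.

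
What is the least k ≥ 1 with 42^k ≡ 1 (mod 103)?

34

By Lagrange's theorem, ord_103(42) divides φ(103) = 103 − 1 = 102 = 2 · 3 · 17.
Divisors of 102: 1, 2, 3, 6, 17, 34, 51, 102.
Check 42^d mod 103 for each divisor in increasing order:
42^1 ≡ 42
42^2 ≡ 13
42^3 ≡ 31
42^6 ≡ 34
42^17 ≡ 102
42^34 ≡ 1
Therefore the multiplicative order of 42 modulo 103 is 34.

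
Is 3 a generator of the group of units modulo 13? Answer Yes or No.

No

φ(13) = 13 − 1 = 12 = 2^2 · 3.
It suffices to check that the order of 3 is not a proper divisor of 12: compute 3^(12/q) for q ∈ {2, 3}.
3^6 ≡ 1 (mod 13)  [q = 2: ≡ 1 ✗]
3^4 ≡ 3 (mod 13)  [q = 3: ≢ 1 ✓]
Since 3^6 ≡ 1, the order of 3 divides 6 < 12, so 3 is not a primitive root.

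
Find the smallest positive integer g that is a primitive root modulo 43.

φ(43) = 43 − 1 = 42 = 2 · 3 · 7.
Test candidates g = 2, 3, … against the prime factors q ∈ {2, 3, 7} of φ(43): g is a generator iff g^(42/q) ≢ 1 for every such q.
g = 2: 2^21 ≡ 42; 2^14 ≡ 1 — hits 1, so not a primitive root.
g = 3: 3^21 ≡ 42; 3^14 ≡ 36; 3^6 ≡ 41 — none is 1, so 3 is a primitive root.
The smallest primitive root modulo 43 is 3.

3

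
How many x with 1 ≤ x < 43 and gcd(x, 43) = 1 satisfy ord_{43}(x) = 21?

φ(43) = 43 − 1 = 42 = 2 · 3 · 7.
Since (Z/43Z)^× is cyclic of order 42, the number of elements of order d is φ(d) when d | 42 and 0 otherwise.
21 = 3 · 7 divides 42, and φ(21) = 12.

12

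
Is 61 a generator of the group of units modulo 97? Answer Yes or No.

φ(97) = 97 − 1 = 96 = 2^5 · 3.
An element g generates (Z/97Z)^× iff g^(96/q) ≢ 1 (mod 97) for each prime q ∈ {2, 3}.
61^48 ≡ 1 (mod 97)  [q = 2: ≡ 1 ✗]
61^32 ≡ 35 (mod 97)  [q = 3: ≢ 1 ✓]
The check at q = 2 fails, so 61 generates a proper subgroup.

No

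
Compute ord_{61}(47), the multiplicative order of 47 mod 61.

The order of 47 must divide φ(61) = 61 − 1 = 60 = 2^2 · 3 · 5.
Divisors of 60: 1, 2, 3, 4, 5, 6, 10, 12, 15, 20, 30, 60.
Evaluate successive powers at the divisors of 60:
47^1 ≡ 47
47^2 ≡ 13
47^3 ≡ 1
Hence ord(47) = 3.

3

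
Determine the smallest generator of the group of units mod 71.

7

φ(71) = 71 − 1 = 70 = 2 · 5 · 7.
g is a primitive root iff g^(70/q) ≢ 1 (mod 71) for each prime q ∈ {2, 5, 7}.
g = 2: 2^35 ≡ 1 — hits 1, so not a primitive root.
g = 3: 3^35 ≡ 1 — hits 1, so not a primitive root.
g = 4: 4^35 ≡ 1 — hits 1, so not a primitive root.
g = 5: 5^35 ≡ 1 — hits 1, so not a primitive root.
g = 6: 6^35 ≡ 1 — hits 1, so not a primitive root.
g = 7: 7^35 ≡ 70; 7^14 ≡ 54; 7^10 ≡ 45 — none is 1, so 7 is a primitive root.
So 7 is the smallest generator of (Z/71Z)^×.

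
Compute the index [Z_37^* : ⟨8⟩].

The order of 8 must divide φ(37) = 37 − 1 = 36 = 2^2 · 3^2.
Divisors of 36: 1, 2, 3, 4, 6, 9, 12, 18, 36.
Evaluate successive powers at the divisors of 36:
8^1 ≡ 8
8^2 ≡ 27
8^3 ≡ 31
8^4 ≡ 26
8^6 ≡ 36
8^9 ≡ 6
8^12 ≡ 1
So ord_37(8) = 12, hence |⟨8⟩| = 12.
[(Z/37Z)^× : ⟨8⟩] = 36/12 = 3.

3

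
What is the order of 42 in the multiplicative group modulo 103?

34

ord(42) | φ(103) = 103 − 1 = 102 = 2 · 3 · 17.
Divisors of 102: 1, 2, 3, 6, 17, 34, 51, 102.
Check 42^d mod 103 for each divisor in increasing order:
42^1 ≡ 42 (mod 103)
42^2 ≡ 13 (mod 103)
42^3 ≡ 31 (mod 103)
42^6 ≡ 34 (mod 103)
42^17 ≡ 102 (mod 103)
42^34 ≡ 1 (mod 103) ✓
The smallest such exponent is 34, so the order of 42 is 34.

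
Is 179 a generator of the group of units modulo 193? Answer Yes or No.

φ(193) = 193 − 1 = 192 = 2^6 · 3.
An element g generates (Z/193Z)^× iff g^(192/q) ≢ 1 (mod 193) for each prime q ∈ {2, 3}.
179^96 ≡ 1 (mod 193)  [q = 2: ≡ 1 ✗]
179^64 ≡ 1 (mod 193)  [q = 3: ≡ 1 ✗]
Since 179^96 ≡ 1, the order of 179 divides 96 < 192, so 179 is not a primitive root.

No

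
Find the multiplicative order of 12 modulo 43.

42

ord(12) | φ(43) = 43 − 1 = 42 = 2 · 3 · 7.
Divisors of 42: 1, 2, 3, 6, 7, 14, 21, 42.
Check 12^d mod 43 for each divisor in increasing order:
12^1 ≡ 12 (mod 43)
12^2 ≡ 15 (mod 43)
12^3 ≡ 8 (mod 43)
12^6 ≡ 21 (mod 43)
12^7 ≡ 37 (mod 43)
12^14 ≡ 36 (mod 43)
12^21 ≡ 42 (mod 43)
12^42 ≡ 1 (mod 43) ✓
Therefore the multiplicative order of 12 modulo 43 is 42.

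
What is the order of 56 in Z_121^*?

The order of 56 must divide φ(121) = φ(11^2) = 11·(11−1) = 110 = 2 · 5 · 11.
Divisors of 110: 1, 2, 5, 10, 11, 22, 55, 110.
Evaluate successive powers at the divisors of 110:
56^1 ≡ 56 (mod 121)
56^2 ≡ 111 (mod 121)
56^5 ≡ 34 (mod 121)
56^10 ≡ 67 (mod 121)
56^11 ≡ 1 (mod 121) ✓
The smallest such exponent is 11, so the order of 56 is 11.

11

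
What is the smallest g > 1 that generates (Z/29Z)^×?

2

φ(29) = 29 − 1 = 28 = 2^2 · 7.
Test candidates g = 2, 3, … against the prime factors q ∈ {2, 7} of φ(29): g is a generator iff g^(28/q) ≢ 1 for every such q.
g = 2: 2^14 ≡ 28; 2^4 ≡ 16 — none is 1, so 2 is a primitive root.
The smallest primitive root modulo 29 is 2.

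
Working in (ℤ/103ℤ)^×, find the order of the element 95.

34

Since 95 ∈ (Z/103Z)^×, its order divides φ(103) = 103 − 1 = 102 = 2 · 3 · 17.
Divisors of 102: 1, 2, 3, 6, 17, 34, 51, 102.
Test each divisor d:
95^1 ≡ 95
95^2 ≡ 64
95^3 ≡ 3
95^6 ≡ 9
95^17 ≡ 102
95^34 ≡ 1
Hence ord(95) = 34.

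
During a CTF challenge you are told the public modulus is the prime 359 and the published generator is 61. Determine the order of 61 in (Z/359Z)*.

ord(61) | φ(359) = 359 − 1 = 358 = 2 · 179.
Divisors of 358: 1, 2, 179, 358.
Evaluate successive powers at the divisors of 358:
61^1 ≡ 61 (mod 359)
61^2 ≡ 131 (mod 359)
61^179 ≡ 358 (mod 359)
61^358 ≡ 1 (mod 359) ✓
Hence ord(61) = 358.

358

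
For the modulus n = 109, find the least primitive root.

6

φ(109) = 109 − 1 = 108 = 2^2 · 3^3.
Test candidates g = 2, 3, … against the prime factors q ∈ {2, 3} of φ(109): g is a generator iff g^(108/q) ≢ 1 for every such q.
g = 2: 2^54 ≡ 108; 2^36 ≡ 1 — hits 1, so not a primitive root.
g = 3: 3^54 ≡ 1 — hits 1, so not a primitive root.
g = 4: 4^54 ≡ 1 — hits 1, so not a primitive root.
g = 5: 5^54 ≡ 1 — hits 1, so not a primitive root.
g = 6: 6^54 ≡ 108; 6^36 ≡ 63 — none is 1, so 6 is a primitive root.
Hence the least primitive root of 109 is 6.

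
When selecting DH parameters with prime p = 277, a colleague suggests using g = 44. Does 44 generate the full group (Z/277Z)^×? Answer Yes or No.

Yes

φ(277) = 277 − 1 = 276 = 2^2 · 3 · 23.
Test 44^(276/q) mod 277 for each prime factor q of 276:
44^138 ≡ 276 (mod 277)  [q = 2: ≢ 1 ✓]
44^92 ≡ 116 (mod 277)  [q = 3: ≢ 1 ✓]
44^12 ≡ 175 (mod 277)  [q = 23: ≢ 1 ✓]
Every test exponent gives a nontrivial residue, hence 44 generates the full group.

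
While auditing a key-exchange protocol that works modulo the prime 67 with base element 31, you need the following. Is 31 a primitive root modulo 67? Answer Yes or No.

φ(67) = 67 − 1 = 66 = 2 · 3 · 11.
31 is a primitive root mod 67 iff 31^(φ(67)/q) ≢ 1 for every prime q | φ(67), i.e. q ∈ {2, 3, 11}.
31^33 ≡ 66 (mod 67)  [q = 2: ≢ 1 ✓]
31^22 ≡ 29 (mod 67)  [q = 3: ≢ 1 ✓]
31^6 ≡ 40 (mod 67)  [q = 11: ≢ 1 ✓]
Every test exponent gives a nontrivial residue, hence 31 generates the full group.

Yes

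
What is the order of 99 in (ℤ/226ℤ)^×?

28

By Lagrange's theorem, ord_226(99) divides φ(226) = φ(2)·φ(113) = 1·112 = 112 = 2^4 · 7.
Divisors of 112: 1, 2, 4, 7, 8, 14, 16, 28, 56, 112.
Check 99^d mod 226 for each divisor in increasing order:
99^1 ≡ 99 (mod 226)
99^2 ≡ 83 (mod 226)
99^4 ≡ 109 (mod 226)
99^7 ≡ 15 (mod 226)
99^8 ≡ 129 (mod 226)
99^14 ≡ 225 (mod 226)
99^16 ≡ 143 (mod 226)
99^28 ≡ 1 (mod 226) ✓
Therefore the multiplicative order of 99 modulo 226 is 28.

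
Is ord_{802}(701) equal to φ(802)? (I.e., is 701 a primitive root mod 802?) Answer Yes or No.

φ(802) = φ(2)·φ(401) = 1·400 = 400 = 2^4 · 5^2.
It suffices to check that the order of 701 is not a proper divisor of 400: compute 701^(400/q) for q ∈ {2, 5}.
701^200 ≡ 801 (mod 802)  [q = 2: ≢ 1 ✓]
701^80 ≡ 39 (mod 802)  [q = 5: ≢ 1 ✓]
Every test exponent gives a nontrivial residue, hence 701 generates the full group.

Yes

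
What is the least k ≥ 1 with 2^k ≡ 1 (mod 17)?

8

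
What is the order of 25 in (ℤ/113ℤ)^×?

56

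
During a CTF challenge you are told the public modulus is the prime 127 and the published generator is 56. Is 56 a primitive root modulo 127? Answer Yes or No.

Yes

φ(127) = 127 − 1 = 126 = 2 · 3^2 · 7.
An element g generates (Z/127Z)^× iff g^(126/q) ≢ 1 (mod 127) for each prime q ∈ {2, 3, 7}.
56^63 ≡ 126 (mod 127)  [q = 2: ≢ 1 ✓]
56^42 ≡ 107 (mod 127)  [q = 3: ≢ 1 ✓]
56^18 ≡ 16 (mod 127)  [q = 7: ≢ 1 ✓]
None equal 1, so ord_127(56) = 126: 56 is a primitive root.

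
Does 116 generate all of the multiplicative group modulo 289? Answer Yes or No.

φ(289) = φ(17^2) = 17·(17−1) = 272 = 2^4 · 17.
It suffices to check that the order of 116 is not a proper divisor of 272: compute 116^(272/q) for q ∈ {2, 17}.
116^136 ≡ 288 (mod 289)  [q = 2: ≢ 1 ✓]
116^16 ≡ 18 (mod 289)  [q = 17: ≢ 1 ✓]
None equal 1, so ord_289(116) = 272: 116 is a primitive root.

Yes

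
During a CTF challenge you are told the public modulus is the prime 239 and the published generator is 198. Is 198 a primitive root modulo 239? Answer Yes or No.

No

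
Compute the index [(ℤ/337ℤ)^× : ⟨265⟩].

By Lagrange's theorem, ord_337(265) divides φ(337) = 337 − 1 = 336 = 2^4 · 3 · 7.
Divisors of 336: 1, 2, 3, 4, 6, 7, 8, 12, 14, 16, 21, 24, 28, 42, 48, 56, 84, 112, 168, 336.
Evaluate successive powers at the divisors of 336:
265^1 ≡ 265
265^2 ≡ 129
265^3 ≡ 148
265^4 ≡ 128
265^6 ≡ 336
265^7 ≡ 72
265^8 ≡ 208
265^12 ≡ 1
So ord_337(265) = 12, hence |⟨265⟩| = 12.
Index = |(Z/337Z)^×| / |⟨265⟩| = 336 / 12 = 28.

28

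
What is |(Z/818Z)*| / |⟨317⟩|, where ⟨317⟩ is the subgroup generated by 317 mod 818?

ord(317) | φ(818) = φ(2)·φ(409) = 1·408 = 408 = 2^3 · 3 · 17.
Divisors of 408: 1, 2, 3, 4, 6, 8, 12, 17, 24, 34, 51, 68, 102, 136, 204, 408.
Test each divisor d:
317^1 ≡ 317 (mod 818)
317^2 ≡ 693 (mod 818)
317^3 ≡ 457 (mod 818)
317^4 ≡ 83 (mod 818)
317^6 ≡ 259 (mod 818)
317^8 ≡ 345 (mod 818)
317^12 ≡ 5 (mod 818)
317^17 ≡ 675 (mod 818)
317^24 ≡ 25 (mod 818)
317^34 ≡ 817 (mod 818)
317^51 ≡ 143 (mod 818)
317^68 ≡ 1 (mod 818) ✓
So ord_818(317) = 68, hence |⟨317⟩| = 68.
[(Z/818Z)^× : ⟨317⟩] = 408/68 = 6.

6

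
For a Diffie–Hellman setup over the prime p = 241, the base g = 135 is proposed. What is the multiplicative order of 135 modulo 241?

20

By Lagrange's theorem, ord_241(135) divides φ(241) = 241 − 1 = 240 = 2^4 · 3 · 5.
Divisors of 240: 1, 2, 3, 4, 5, 6, 8, 10, 12, 15, 16, 20, 24, 30, 40, 48, 60, 80, 120, 240.
Compute 135^d (mod 241) for the divisors d until we hit 1:
135^1 ≡ 135
135^2 ≡ 150
135^3 ≡ 6
135^4 ≡ 87
135^5 ≡ 177
135^6 ≡ 36
135^8 ≡ 98
135^10 ≡ 240
135^12 ≡ 91
135^15 ≡ 64
135^16 ≡ 205
135^20 ≡ 1
So ord_241(135) = 20.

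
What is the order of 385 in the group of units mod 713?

330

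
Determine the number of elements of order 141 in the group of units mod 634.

φ(634) = φ(2)·φ(317) = 1·316 = 316 = 2^2 · 79.
(Z/634Z)^× is cyclic (|G| = 316); a cyclic group of order m has exactly φ(d) elements of each order d | m, and none otherwise.
Since 141 ∤ 316, the count is 0.

0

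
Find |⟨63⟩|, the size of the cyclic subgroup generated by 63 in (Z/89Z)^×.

88

Since 63 ∈ (Z/89Z)^×, its order divides φ(89) = 89 − 1 = 88 = 2^3 · 11.
Divisors of 88: 1, 2, 4, 8, 11, 22, 44, 88.
Check 63^d mod 89 for each divisor in increasing order:
63^1 ≡ 63
63^2 ≡ 53
63^4 ≡ 50
63^8 ≡ 8
63^11 ≡ 12
63^22 ≡ 55
63^44 ≡ 88
63^88 ≡ 1
So ord_89(63) = 88.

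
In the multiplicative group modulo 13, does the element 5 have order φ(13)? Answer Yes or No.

No

φ(13) = 13 − 1 = 12 = 2^2 · 3.
An element g generates (Z/13Z)^× iff g^(12/q) ≢ 1 (mod 13) for each prime q ∈ {2, 3}.
5^6 ≡ 12 (mod 13)  [q = 2: ≢ 1 ✓]
5^4 ≡ 1 (mod 13)  [q = 3: ≡ 1 ✗]
The check at q = 3 fails, so 5 generates a proper subgroup.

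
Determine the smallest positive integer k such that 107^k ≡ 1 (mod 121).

Since 107 ∈ (Z/121Z)^×, its order divides φ(121) = φ(11^2) = 11·(11−1) = 110 = 2 · 5 · 11.
Divisors of 110: 1, 2, 5, 10, 11, 22, 55, 110.
Check 107^d mod 121 for each divisor in increasing order:
107^1 ≡ 107 (mod 121)
107^2 ≡ 75 (mod 121)
107^5 ≡ 21 (mod 121)
107^10 ≡ 78 (mod 121)
107^11 ≡ 118 (mod 121)
107^22 ≡ 9 (mod 121)
107^55 ≡ 120 (mod 121)
107^110 ≡ 1 (mod 121) ✓
Hence ord(107) = 110.

110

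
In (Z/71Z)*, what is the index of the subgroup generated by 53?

Since 53 ∈ (Z/71Z)^×, its order divides φ(71) = 71 − 1 = 70 = 2 · 5 · 7.
Divisors of 70: 1, 2, 5, 7, 10, 14, 35, 70.
Compute 53^d (mod 71) for the divisors d until we hit 1:
53^1 ≡ 53 (mod 71)
53^2 ≡ 40 (mod 71)
53^5 ≡ 26 (mod 71)
53^7 ≡ 46 (mod 71)
53^10 ≡ 37 (mod 71)
53^14 ≡ 57 (mod 71)
53^35 ≡ 70 (mod 71)
53^70 ≡ 1 (mod 71) ✓
So ord_71(53) = 70, hence |⟨53⟩| = 70.
[(Z/71Z)^× : ⟨53⟩] = 70/70 = 1.

1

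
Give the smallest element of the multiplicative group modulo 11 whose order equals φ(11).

φ(11) = 11 − 1 = 10 = 2 · 5.
g is a primitive root iff g^(10/q) ≢ 1 (mod 11) for each prime q ∈ {2, 5}.
g = 2: 2^5 ≡ 10; 2^2 ≡ 4 — none is 1, so 2 is a primitive root.
The smallest primitive root modulo 11 is 2.

2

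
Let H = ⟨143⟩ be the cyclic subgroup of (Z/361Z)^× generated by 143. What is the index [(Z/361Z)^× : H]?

By Lagrange's theorem, ord_361(143) divides φ(361) = φ(19^2) = 19·(19−1) = 342 = 2 · 3^2 · 19.
Divisors of 342: 1, 2, 3, 6, 9, 18, 19, 38, 57, 114, 171, 342.
Compute 143^d (mod 361) for the divisors d until we hit 1:
143^1 ≡ 143
143^2 ≡ 233
143^3 ≡ 107
143^6 ≡ 258
143^9 ≡ 170
143^18 ≡ 20
143^19 ≡ 333
143^38 ≡ 62
143^57 ≡ 69
143^114 ≡ 68
143^171 ≡ 360
143^342 ≡ 1
The order of 143 is 342, so the subgroup it generates has 342 elements.
The index is φ(361) / ord(143) = 342 / 342 = 1.

1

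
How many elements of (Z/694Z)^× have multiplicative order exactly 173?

172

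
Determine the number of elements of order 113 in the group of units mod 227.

φ(227) = 227 − 1 = 226 = 2 · 113.
Since (Z/227Z)^× is cyclic of order 226, the number of elements of order d is φ(d) when d | 226 and 0 otherwise.
113 | 226, and φ(113) = 113 − 1 = 112.

112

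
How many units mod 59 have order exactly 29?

28

φ(59) = 59 − 1 = 58 = 2 · 29.
In a cyclic group of order 58, there are φ(d) elements of order d for each divisor d of 58, and zero for non-divisors.
29 | 58, and φ(29) = 29 − 1 = 28.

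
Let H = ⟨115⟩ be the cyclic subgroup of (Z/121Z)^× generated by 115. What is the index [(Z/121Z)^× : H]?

By Lagrange's theorem, ord_121(115) divides φ(121) = φ(11^2) = 11·(11−1) = 110 = 2 · 5 · 11.
Divisors of 110: 1, 2, 5, 10, 11, 22, 55, 110.
Check 115^d mod 121 for each divisor in increasing order:
115^1 ≡ 115 (mod 121)
115^2 ≡ 36 (mod 121)
115^5 ≡ 89 (mod 121)
115^10 ≡ 56 (mod 121)
115^11 ≡ 27 (mod 121)
115^22 ≡ 3 (mod 121)
115^55 ≡ 1 (mod 121) ✓
So ord_121(115) = 55, hence |⟨115⟩| = 55.
The index is φ(121) / ord(115) = 110 / 55 = 2.

2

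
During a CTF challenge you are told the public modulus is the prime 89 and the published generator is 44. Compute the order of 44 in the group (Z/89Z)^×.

ord(44) | φ(89) = 89 − 1 = 88 = 2^3 · 11.
Divisors of 88: 1, 2, 4, 8, 11, 22, 44, 88.
Check 44^d mod 89 for each divisor in increasing order:
44^1 ≡ 44 (mod 89)
44^2 ≡ 67 (mod 89)
44^4 ≡ 39 (mod 89)
44^8 ≡ 8 (mod 89)
44^11 ≡ 88 (mod 89)
44^22 ≡ 1 (mod 89) ✓
Therefore the multiplicative order of 44 modulo 89 is 22.

22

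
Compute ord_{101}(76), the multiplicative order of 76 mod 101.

50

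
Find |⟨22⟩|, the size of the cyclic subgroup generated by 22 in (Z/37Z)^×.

36

By Lagrange's theorem, ord_37(22) divides φ(37) = 37 − 1 = 36 = 2^2 · 3^2.
Divisors of 36: 1, 2, 3, 4, 6, 9, 12, 18, 36.
Check 22^d mod 37 for each divisor in increasing order:
22^1 ≡ 22 (mod 37)
22^2 ≡ 3 (mod 37)
22^3 ≡ 29 (mod 37)
22^4 ≡ 9 (mod 37)
22^6 ≡ 27 (mod 37)
22^9 ≡ 6 (mod 37)
22^12 ≡ 26 (mod 37)
22^18 ≡ 36 (mod 37)
22^36 ≡ 1 (mod 37) ✓
Therefore the multiplicative order of 22 modulo 37 is 36.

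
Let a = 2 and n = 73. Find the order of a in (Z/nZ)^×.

The order of 2 must divide φ(73) = 73 − 1 = 72 = 2^3 · 3^2.
Divisors of 72: 1, 2, 3, 4, 6, 8, 9, 12, 18, 24, 36, 72.
Check 2^d mod 73 for each divisor in increasing order:
2^1 ≡ 2
2^2 ≡ 4
2^3 ≡ 8
2^4 ≡ 16
2^6 ≡ 64
2^8 ≡ 37
2^9 ≡ 1
Therefore the multiplicative order of 2 modulo 73 is 9.

9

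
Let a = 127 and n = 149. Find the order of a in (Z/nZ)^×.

By Lagrange's theorem, ord_149(127) divides φ(149) = 149 − 1 = 148 = 2^2 · 37.
Divisors of 148: 1, 2, 4, 37, 74, 148.
Compute 127^d (mod 149) for the divisors d until we hit 1:
127^1 ≡ 127
127^2 ≡ 37
127^4 ≡ 28
127^37 ≡ 1
The smallest such exponent is 37, so the order of 127 is 37.

37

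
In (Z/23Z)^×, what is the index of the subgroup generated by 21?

1

By Lagrange's theorem, ord_23(21) divides φ(23) = 23 − 1 = 22 = 2 · 11.
Divisors of 22: 1, 2, 11, 22.
Check 21^d mod 23 for each divisor in increasing order:
21^1 ≡ 21
21^2 ≡ 4
21^11 ≡ 22
21^22 ≡ 1
So ord_23(21) = 22, hence |⟨21⟩| = 22.
Index = |(Z/23Z)^×| / |⟨21⟩| = 22 / 22 = 1.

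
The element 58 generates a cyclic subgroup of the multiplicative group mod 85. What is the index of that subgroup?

The order of 58 must divide φ(85) = φ(5·17) = (5−1)·(17−1) = 4·16 = 64 = 2^6.
Divisors of 64: 1, 2, 4, 8, 16, 32, 64.
Test each divisor d:
58^1 ≡ 58
58^2 ≡ 49
58^4 ≡ 21
58^8 ≡ 16
58^16 ≡ 1
Thus |⟨58⟩| = ord(58) = 16.
The index is φ(85) / ord(58) = 64 / 16 = 4.

4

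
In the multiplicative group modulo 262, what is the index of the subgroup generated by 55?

2

The order of 55 must divide φ(262) = φ(2)·φ(131) = 1·130 = 130 = 2 · 5 · 13.
Divisors of 130: 1, 2, 5, 10, 13, 26, 65, 130.
Evaluate successive powers at the divisors of 130:
55^1 ≡ 55 (mod 262)
55^2 ≡ 143 (mod 262)
55^5 ≡ 191 (mod 262)
55^10 ≡ 63 (mod 262)
55^13 ≡ 53 (mod 262)
55^26 ≡ 189 (mod 262)
55^65 ≡ 1 (mod 262) ✓
The order of 55 is 65, so the subgroup it generates has 65 elements.
[(Z/262Z)^× : ⟨55⟩] = 130/65 = 2.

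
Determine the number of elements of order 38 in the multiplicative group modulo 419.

18

φ(419) = 419 − 1 = 418 = 2 · 11 · 19.
Since (Z/419Z)^× is cyclic of order 418, the number of elements of order d is φ(d) when d | 418 and 0 otherwise.
38 = 2 · 19 divides 418, and φ(38) = 18.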